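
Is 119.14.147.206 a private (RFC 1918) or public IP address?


RFC 1918 private ranges:
  10.0.0.0/8 (10.0.0.0 - 10.255.255.255)
  172.16.0.0/12 (172.16.0.0 - 172.31.255.255)
  192.168.0.0/16 (192.168.0.0 - 192.168.255.255)
Public (not in any RFC 1918 range)


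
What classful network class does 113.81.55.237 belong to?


First octet: 113
Binary: 01110001
0xxxxxxx -> Class A (1-126)
Class A, default mask 255.0.0.0 (/8)


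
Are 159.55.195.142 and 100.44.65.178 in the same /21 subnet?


Mask: 255.255.248.0
159.55.195.142 AND mask = 159.55.192.0
100.44.65.178 AND mask = 100.44.64.0
No, different subnets (159.55.192.0 vs 100.44.64.0)


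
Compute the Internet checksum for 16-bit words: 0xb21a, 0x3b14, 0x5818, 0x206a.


Sum all words (with carry folding):
+ 0xb21a = 0xb21a
+ 0x3b14 = 0xed2e
+ 0x5818 = 0x4547
+ 0x206a = 0x65b1
One's complement: ~0x65b1
Checksum = 0x9a4e


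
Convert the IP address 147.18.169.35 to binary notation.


147 = 10010011
18 = 00010010
169 = 10101001
35 = 00100011
Binary: 10010011.00010010.10101001.00100011


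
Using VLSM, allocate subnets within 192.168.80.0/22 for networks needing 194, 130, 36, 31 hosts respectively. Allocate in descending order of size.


194 hosts -> /24 (254 usable): 192.168.80.0/24
130 hosts -> /24 (254 usable): 192.168.81.0/24
36 hosts -> /26 (62 usable): 192.168.82.0/26
31 hosts -> /26 (62 usable): 192.168.82.64/26
Allocation: 192.168.80.0/24 (194 hosts, 254 usable); 192.168.81.0/24 (130 hosts, 254 usable); 192.168.82.0/26 (36 hosts, 62 usable); 192.168.82.64/26 (31 hosts, 62 usable)


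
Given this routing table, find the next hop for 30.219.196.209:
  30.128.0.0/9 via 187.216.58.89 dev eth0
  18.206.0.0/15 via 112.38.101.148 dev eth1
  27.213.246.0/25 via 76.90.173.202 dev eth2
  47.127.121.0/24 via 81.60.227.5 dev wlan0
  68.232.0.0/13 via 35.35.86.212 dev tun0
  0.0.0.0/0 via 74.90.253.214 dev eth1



Longest prefix match for 30.219.196.209:
  /9 30.128.0.0: MATCH
  /15 18.206.0.0: no
  /25 27.213.246.0: no
  /24 47.127.121.0: no
  /13 68.232.0.0: no
  /0 0.0.0.0: MATCH
Selected: next-hop 187.216.58.89 via eth0 (matched /9)


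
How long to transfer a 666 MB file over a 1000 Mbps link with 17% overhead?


Effective throughput = 1000 * (1 - 17/100) = 830 Mbps
File size in Mb = 666 * 8 = 5328 Mb
Time = 5328 / 830
Time = 6.4193 seconds


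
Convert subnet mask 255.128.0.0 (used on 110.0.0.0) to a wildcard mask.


Subnet mask: 255.128.0.0
Wildcard = 255.255.255.255 - subnet mask
255 - 255 = 0
255 - 128 = 127
255 - 0 = 255
255 - 0 = 255
Wildcard: 0.127.255.255


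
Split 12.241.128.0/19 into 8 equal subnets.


New prefix = 19 + 3 = 22
Each subnet has 1024 addresses
  12.241.128.0/22
  12.241.132.0/22
  12.241.136.0/22
  12.241.140.0/22
  12.241.144.0/22
  12.241.148.0/22
  12.241.152.0/22
  12.241.156.0/22
Subnets: 12.241.128.0/22, 12.241.132.0/22, 12.241.136.0/22, 12.241.140.0/22, 12.241.144.0/22, 12.241.148.0/22, 12.241.152.0/22, 12.241.156.0/22


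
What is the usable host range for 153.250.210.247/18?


Network: 153.250.192.0
Broadcast: 153.250.255.255
First usable = network + 1
Last usable = broadcast - 1
Range: 153.250.192.1 to 153.250.255.254


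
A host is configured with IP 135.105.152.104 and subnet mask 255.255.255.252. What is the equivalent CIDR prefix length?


Binary: 11111111.11111111.11111111.11111100
Count leading 1s
Prefix: /30


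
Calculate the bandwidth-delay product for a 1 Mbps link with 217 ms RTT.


BDP = bandwidth * RTT
= 1 Mbps * 217 ms
= 1 * 1e6 * 217 / 1000 bits
= 217000 bits
= 27125 bytes
= 26.4893 KB
BDP = 217000 bits (27125 bytes)


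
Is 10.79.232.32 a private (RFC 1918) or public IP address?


RFC 1918 private ranges:
  10.0.0.0/8 (10.0.0.0 - 10.255.255.255)
  172.16.0.0/12 (172.16.0.0 - 172.31.255.255)
  192.168.0.0/16 (192.168.0.0 - 192.168.255.255)
Private (in 10.0.0.0/8)


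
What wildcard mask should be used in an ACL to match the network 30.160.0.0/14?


Subnet mask: 255.252.0.0
Wildcard = 255.255.255.255 - subnet mask
255 - 255 = 0
255 - 252 = 3
255 - 0 = 255
255 - 0 = 255
Wildcard: 0.3.255.255


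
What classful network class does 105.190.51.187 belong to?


First octet: 105
Binary: 01101001
0xxxxxxx -> Class A (1-126)
Class A, default mask 255.0.0.0 (/8)


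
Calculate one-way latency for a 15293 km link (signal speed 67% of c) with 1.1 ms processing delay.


Speed = 0.67 * 3e5 km/s = 201000 km/s
Propagation delay = 15293 / 201000 = 0.0761 s = 76.0846 ms
Processing delay = 1.1 ms
Total one-way latency = 77.1846 ms


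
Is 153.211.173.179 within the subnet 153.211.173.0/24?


Subnet network: 153.211.173.0
Test IP AND mask: 153.211.173.0
Yes, 153.211.173.179 is in 153.211.173.0/24


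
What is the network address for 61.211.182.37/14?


IP:   00111101.11010011.10110110.00100101
Mask: 11111111.11111100.00000000.00000000
AND operation:
Net:  00111101.11010000.00000000.00000000
Network: 61.208.0.0/14


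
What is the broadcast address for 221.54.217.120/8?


Network: 221.0.0.0/8
Host bits = 24
Set all host bits to 1:
Broadcast: 221.255.255.255


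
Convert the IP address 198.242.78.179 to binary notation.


198 = 11000110
242 = 11110010
78 = 01001110
179 = 10110011
Binary: 11000110.11110010.01001110.10110011


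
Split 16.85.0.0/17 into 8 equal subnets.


New prefix = 17 + 3 = 20
Each subnet has 4096 addresses
  16.85.0.0/20
  16.85.16.0/20
  16.85.32.0/20
  16.85.48.0/20
  16.85.64.0/20
  16.85.80.0/20
  16.85.96.0/20
  16.85.112.0/20
Subnets: 16.85.0.0/20, 16.85.16.0/20, 16.85.32.0/20, 16.85.48.0/20, 16.85.64.0/20, 16.85.80.0/20, 16.85.96.0/20, 16.85.112.0/20


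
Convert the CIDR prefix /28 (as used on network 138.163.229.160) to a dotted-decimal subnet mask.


/28 means 28 network bits, 4 host bits
Binary: 11111111111111111111111111110000
Mask: 255.255.255.240


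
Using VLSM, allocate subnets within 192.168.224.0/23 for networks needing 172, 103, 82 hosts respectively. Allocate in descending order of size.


172 hosts -> /24 (254 usable): 192.168.224.0/24
103 hosts -> /25 (126 usable): 192.168.225.0/25
82 hosts -> /25 (126 usable): 192.168.225.128/25
Allocation: 192.168.224.0/24 (172 hosts, 254 usable); 192.168.225.0/25 (103 hosts, 126 usable); 192.168.225.128/25 (82 hosts, 126 usable)


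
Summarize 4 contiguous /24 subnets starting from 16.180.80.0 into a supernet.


Original prefix: /24
Number of subnets: 4 = 2^2
New prefix = 24 - 2 = 22
Supernet: 16.180.80.0/22


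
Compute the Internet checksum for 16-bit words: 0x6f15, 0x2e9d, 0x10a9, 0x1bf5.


Sum all words (with carry folding):
+ 0x6f15 = 0x6f15
+ 0x2e9d = 0x9db2
+ 0x10a9 = 0xae5b
+ 0x1bf5 = 0xca50
One's complement: ~0xca50
Checksum = 0x35af


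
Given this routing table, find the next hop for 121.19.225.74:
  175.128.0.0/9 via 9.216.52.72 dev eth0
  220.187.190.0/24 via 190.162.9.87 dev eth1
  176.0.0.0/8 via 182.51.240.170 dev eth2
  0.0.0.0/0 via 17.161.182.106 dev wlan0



Longest prefix match for 121.19.225.74:
  /9 175.128.0.0: no
  /24 220.187.190.0: no
  /8 176.0.0.0: no
  /0 0.0.0.0: MATCH
Selected: next-hop 17.161.182.106 via wlan0 (matched /0)


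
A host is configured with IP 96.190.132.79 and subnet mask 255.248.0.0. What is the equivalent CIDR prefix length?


Binary: 11111111.11111000.00000000.00000000
Count leading 1s
Prefix: /13


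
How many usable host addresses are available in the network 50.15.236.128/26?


Host bits = 32 - 26 = 6
Total addresses = 2^6 = 64
Usable = total - 2 (network and broadcast)
Usable hosts: 62


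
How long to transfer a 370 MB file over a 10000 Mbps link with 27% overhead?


Effective throughput = 10000 * (1 - 27/100) = 7300 Mbps
File size in Mb = 370 * 8 = 2960 Mb
Time = 2960 / 7300
Time = 0.4055 seconds


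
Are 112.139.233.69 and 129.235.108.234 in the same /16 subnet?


Mask: 255.255.0.0
112.139.233.69 AND mask = 112.139.0.0
129.235.108.234 AND mask = 129.235.0.0
No, different subnets (112.139.0.0 vs 129.235.0.0)


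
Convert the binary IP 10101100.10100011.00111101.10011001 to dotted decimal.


10101100 = 172
10100011 = 163
00111101 = 61
10011001 = 153
IP: 172.163.61.153


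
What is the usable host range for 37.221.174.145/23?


Network: 37.221.174.0
Broadcast: 37.221.175.255
First usable = network + 1
Last usable = broadcast - 1
Range: 37.221.174.1 to 37.221.175.254


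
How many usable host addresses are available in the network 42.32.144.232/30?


Host bits = 32 - 30 = 2
Total addresses = 2^2 = 4
Usable = total - 2 (network and broadcast)
Usable hosts: 2


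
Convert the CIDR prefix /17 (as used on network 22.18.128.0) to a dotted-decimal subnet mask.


/17 means 17 network bits, 15 host bits
Binary: 11111111111111111000000000000000
Mask: 255.255.128.0


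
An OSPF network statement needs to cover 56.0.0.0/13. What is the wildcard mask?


Subnet mask: 255.248.0.0
Wildcard = 255.255.255.255 - subnet mask
255 - 255 = 0
255 - 248 = 7
255 - 0 = 255
255 - 0 = 255
Wildcard: 0.7.255.255


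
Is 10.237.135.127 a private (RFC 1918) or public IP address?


RFC 1918 private ranges:
  10.0.0.0/8 (10.0.0.0 - 10.255.255.255)
  172.16.0.0/12 (172.16.0.0 - 172.31.255.255)
  192.168.0.0/16 (192.168.0.0 - 192.168.255.255)
Private (in 10.0.0.0/8)


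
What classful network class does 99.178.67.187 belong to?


First octet: 99
Binary: 01100011
0xxxxxxx -> Class A (1-126)
Class A, default mask 255.0.0.0 (/8)


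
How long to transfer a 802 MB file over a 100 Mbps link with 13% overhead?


Effective throughput = 100 * (1 - 13/100) = 87 Mbps
File size in Mb = 802 * 8 = 6416 Mb
Time = 6416 / 87
Time = 73.7471 seconds


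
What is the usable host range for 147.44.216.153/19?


Network: 147.44.192.0
Broadcast: 147.44.223.255
First usable = network + 1
Last usable = broadcast - 1
Range: 147.44.192.1 to 147.44.223.254


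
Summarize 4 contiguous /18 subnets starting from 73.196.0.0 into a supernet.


Original prefix: /18
Number of subnets: 4 = 2^2
New prefix = 18 - 2 = 16
Supernet: 73.196.0.0/16


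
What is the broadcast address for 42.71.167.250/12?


Network: 42.64.0.0/12
Host bits = 20
Set all host bits to 1:
Broadcast: 42.79.255.255


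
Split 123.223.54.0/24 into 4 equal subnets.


New prefix = 24 + 2 = 26
Each subnet has 64 addresses
  123.223.54.0/26
  123.223.54.64/26
  123.223.54.128/26
  123.223.54.192/26
Subnets: 123.223.54.0/26, 123.223.54.64/26, 123.223.54.128/26, 123.223.54.192/26


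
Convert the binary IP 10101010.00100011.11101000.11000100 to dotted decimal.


10101010 = 170
00100011 = 35
11101000 = 232
11000100 = 196
IP: 170.35.232.196


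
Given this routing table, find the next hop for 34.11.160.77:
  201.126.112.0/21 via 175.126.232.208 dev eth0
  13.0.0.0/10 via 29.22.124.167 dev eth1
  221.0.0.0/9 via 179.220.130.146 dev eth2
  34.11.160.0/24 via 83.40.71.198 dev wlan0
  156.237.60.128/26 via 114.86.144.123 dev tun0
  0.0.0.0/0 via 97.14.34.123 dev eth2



Longest prefix match for 34.11.160.77:
  /21 201.126.112.0: no
  /10 13.0.0.0: no
  /9 221.0.0.0: no
  /24 34.11.160.0: MATCH
  /26 156.237.60.128: no
  /0 0.0.0.0: MATCH
Selected: next-hop 83.40.71.198 via wlan0 (matched /24)


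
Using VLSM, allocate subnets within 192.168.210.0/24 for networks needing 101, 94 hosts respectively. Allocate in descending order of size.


101 hosts -> /25 (126 usable): 192.168.210.0/25
94 hosts -> /25 (126 usable): 192.168.210.128/25
Allocation: 192.168.210.0/25 (101 hosts, 126 usable); 192.168.210.128/25 (94 hosts, 126 usable)


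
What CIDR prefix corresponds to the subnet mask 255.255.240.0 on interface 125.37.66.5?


Binary: 11111111.11111111.11110000.00000000
Count leading 1s
Prefix: /20


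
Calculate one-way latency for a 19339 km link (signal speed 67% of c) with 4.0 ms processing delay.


Speed = 0.67 * 3e5 km/s = 201000 km/s
Propagation delay = 19339 / 201000 = 0.0962 s = 96.2139 ms
Processing delay = 4.0 ms
Total one-way latency = 100.2139 ms


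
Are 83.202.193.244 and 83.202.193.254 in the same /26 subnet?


Mask: 255.255.255.192
83.202.193.244 AND mask = 83.202.193.192
83.202.193.254 AND mask = 83.202.193.192
Yes, same subnet (83.202.193.192)


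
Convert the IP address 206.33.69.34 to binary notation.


206 = 11001110
33 = 00100001
69 = 01000101
34 = 00100010
Binary: 11001110.00100001.01000101.00100010


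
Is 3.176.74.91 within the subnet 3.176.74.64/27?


Subnet network: 3.176.74.64
Test IP AND mask: 3.176.74.64
Yes, 3.176.74.91 is in 3.176.74.64/27


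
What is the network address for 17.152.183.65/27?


IP:   00010001.10011000.10110111.01000001
Mask: 11111111.11111111.11111111.11100000
AND operation:
Net:  00010001.10011000.10110111.01000000
Network: 17.152.183.64/27


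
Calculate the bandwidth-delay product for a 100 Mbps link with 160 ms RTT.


BDP = bandwidth * RTT
= 100 Mbps * 160 ms
= 100 * 1e6 * 160 / 1000 bits
= 16000000 bits
= 2000000 bytes
= 1953.125 KB
BDP = 16000000 bits (2000000 bytes)


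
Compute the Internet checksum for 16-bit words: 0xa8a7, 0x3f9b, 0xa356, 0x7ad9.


Sum all words (with carry folding):
+ 0xa8a7 = 0xa8a7
+ 0x3f9b = 0xe842
+ 0xa356 = 0x8b99
+ 0x7ad9 = 0x0673
One's complement: ~0x0673
Checksum = 0xf98c


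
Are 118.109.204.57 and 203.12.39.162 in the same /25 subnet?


Mask: 255.255.255.128
118.109.204.57 AND mask = 118.109.204.0
203.12.39.162 AND mask = 203.12.39.128
No, different subnets (118.109.204.0 vs 203.12.39.128)


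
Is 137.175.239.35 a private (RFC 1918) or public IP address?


RFC 1918 private ranges:
  10.0.0.0/8 (10.0.0.0 - 10.255.255.255)
  172.16.0.0/12 (172.16.0.0 - 172.31.255.255)
  192.168.0.0/16 (192.168.0.0 - 192.168.255.255)
Public (not in any RFC 1918 range)


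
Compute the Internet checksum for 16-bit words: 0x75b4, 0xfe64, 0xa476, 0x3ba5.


Sum all words (with carry folding):
+ 0x75b4 = 0x75b4
+ 0xfe64 = 0x7419
+ 0xa476 = 0x1890
+ 0x3ba5 = 0x5435
One's complement: ~0x5435
Checksum = 0xabca


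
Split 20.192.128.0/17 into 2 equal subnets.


New prefix = 17 + 1 = 18
Each subnet has 16384 addresses
  20.192.128.0/18
  20.192.192.0/18
Subnets: 20.192.128.0/18, 20.192.192.0/18


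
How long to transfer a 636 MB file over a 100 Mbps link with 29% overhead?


Effective throughput = 100 * (1 - 29/100) = 71 Mbps
File size in Mb = 636 * 8 = 5088 Mb
Time = 5088 / 71
Time = 71.662 seconds


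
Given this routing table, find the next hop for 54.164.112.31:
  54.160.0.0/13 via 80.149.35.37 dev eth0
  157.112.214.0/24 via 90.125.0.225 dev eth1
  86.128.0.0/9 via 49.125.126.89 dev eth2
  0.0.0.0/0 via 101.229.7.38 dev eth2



Longest prefix match for 54.164.112.31:
  /13 54.160.0.0: MATCH
  /24 157.112.214.0: no
  /9 86.128.0.0: no
  /0 0.0.0.0: MATCH
Selected: next-hop 80.149.35.37 via eth0 (matched /13)


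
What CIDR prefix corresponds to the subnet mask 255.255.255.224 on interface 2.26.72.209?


Binary: 11111111.11111111.11111111.11100000
Count leading 1s
Prefix: /27


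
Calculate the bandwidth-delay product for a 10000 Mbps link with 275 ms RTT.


BDP = bandwidth * RTT
= 10000 Mbps * 275 ms
= 10000 * 1e6 * 275 / 1000 bits
= 2750000000 bits
= 343750000 bytes
= 335693.3594 KB
BDP = 2750000000 bits (343750000 bytes)


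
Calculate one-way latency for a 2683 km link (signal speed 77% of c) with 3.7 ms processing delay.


Speed = 0.77 * 3e5 km/s = 231000 km/s
Propagation delay = 2683 / 231000 = 0.0116 s = 11.6147 ms
Processing delay = 3.7 ms
Total one-way latency = 15.3147 ms


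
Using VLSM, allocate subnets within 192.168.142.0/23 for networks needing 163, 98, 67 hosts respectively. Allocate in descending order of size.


163 hosts -> /24 (254 usable): 192.168.142.0/24
98 hosts -> /25 (126 usable): 192.168.143.0/25
67 hosts -> /25 (126 usable): 192.168.143.128/25
Allocation: 192.168.142.0/24 (163 hosts, 254 usable); 192.168.143.0/25 (98 hosts, 126 usable); 192.168.143.128/25 (67 hosts, 126 usable)


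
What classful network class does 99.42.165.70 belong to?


First octet: 99
Binary: 01100011
0xxxxxxx -> Class A (1-126)
Class A, default mask 255.0.0.0 (/8)


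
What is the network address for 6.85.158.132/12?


IP:   00000110.01010101.10011110.10000100
Mask: 11111111.11110000.00000000.00000000
AND operation:
Net:  00000110.01010000.00000000.00000000
Network: 6.80.0.0/12


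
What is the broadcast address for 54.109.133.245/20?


Network: 54.109.128.0/20
Host bits = 12
Set all host bits to 1:
Broadcast: 54.109.143.255


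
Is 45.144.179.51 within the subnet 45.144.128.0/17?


Subnet network: 45.144.128.0
Test IP AND mask: 45.144.128.0
Yes, 45.144.179.51 is in 45.144.128.0/17


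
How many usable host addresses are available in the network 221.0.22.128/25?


Host bits = 32 - 25 = 7
Total addresses = 2^7 = 128
Usable = total - 2 (network and broadcast)
Usable hosts: 126


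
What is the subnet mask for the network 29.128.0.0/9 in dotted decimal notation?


/9 means 9 network bits, 23 host bits
Binary: 11111111100000000000000000000000
Mask: 255.128.0.0


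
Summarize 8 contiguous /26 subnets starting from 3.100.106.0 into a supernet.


Original prefix: /26
Number of subnets: 8 = 2^3
New prefix = 26 - 3 = 23
Supernet: 3.100.106.0/23


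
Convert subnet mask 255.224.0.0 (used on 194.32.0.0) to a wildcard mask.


Subnet mask: 255.224.0.0
Wildcard = 255.255.255.255 - subnet mask
255 - 255 = 0
255 - 224 = 31
255 - 0 = 255
255 - 0 = 255
Wildcard: 0.31.255.255


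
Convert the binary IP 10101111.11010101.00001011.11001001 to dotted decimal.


10101111 = 175
11010101 = 213
00001011 = 11
11001001 = 201
IP: 175.213.11.201


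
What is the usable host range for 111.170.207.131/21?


Network: 111.170.200.0
Broadcast: 111.170.207.255
First usable = network + 1
Last usable = broadcast - 1
Range: 111.170.200.1 to 111.170.207.254


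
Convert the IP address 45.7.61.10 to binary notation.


45 = 00101101
7 = 00000111
61 = 00111101
10 = 00001010
Binary: 00101101.00000111.00111101.00001010


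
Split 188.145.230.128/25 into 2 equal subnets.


New prefix = 25 + 1 = 26
Each subnet has 64 addresses
  188.145.230.128/26
  188.145.230.192/26
Subnets: 188.145.230.128/26, 188.145.230.192/26


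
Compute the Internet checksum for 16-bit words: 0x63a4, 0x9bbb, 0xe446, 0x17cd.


Sum all words (with carry folding):
+ 0x63a4 = 0x63a4
+ 0x9bbb = 0xff5f
+ 0xe446 = 0xe3a6
+ 0x17cd = 0xfb73
One's complement: ~0xfb73
Checksum = 0x048c


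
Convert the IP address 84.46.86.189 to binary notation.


84 = 01010100
46 = 00101110
86 = 01010110
189 = 10111101
Binary: 01010100.00101110.01010110.10111101


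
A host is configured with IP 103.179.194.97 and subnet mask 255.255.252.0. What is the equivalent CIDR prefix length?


Binary: 11111111.11111111.11111100.00000000
Count leading 1s
Prefix: /22


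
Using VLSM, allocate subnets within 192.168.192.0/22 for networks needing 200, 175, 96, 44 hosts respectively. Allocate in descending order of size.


200 hosts -> /24 (254 usable): 192.168.192.0/24
175 hosts -> /24 (254 usable): 192.168.193.0/24
96 hosts -> /25 (126 usable): 192.168.194.0/25
44 hosts -> /26 (62 usable): 192.168.194.128/26
Allocation: 192.168.192.0/24 (200 hosts, 254 usable); 192.168.193.0/24 (175 hosts, 254 usable); 192.168.194.0/25 (96 hosts, 126 usable); 192.168.194.128/26 (44 hosts, 62 usable)


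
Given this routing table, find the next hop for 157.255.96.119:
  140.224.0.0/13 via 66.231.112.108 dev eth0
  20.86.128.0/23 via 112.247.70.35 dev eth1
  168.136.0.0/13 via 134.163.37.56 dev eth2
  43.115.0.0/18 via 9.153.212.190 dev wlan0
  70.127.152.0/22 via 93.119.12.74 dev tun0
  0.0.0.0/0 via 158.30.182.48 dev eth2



Longest prefix match for 157.255.96.119:
  /13 140.224.0.0: no
  /23 20.86.128.0: no
  /13 168.136.0.0: no
  /18 43.115.0.0: no
  /22 70.127.152.0: no
  /0 0.0.0.0: MATCH
Selected: next-hop 158.30.182.48 via eth2 (matched /0)


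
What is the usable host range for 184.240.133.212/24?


Network: 184.240.133.0
Broadcast: 184.240.133.255
First usable = network + 1
Last usable = broadcast - 1
Range: 184.240.133.1 to 184.240.133.254


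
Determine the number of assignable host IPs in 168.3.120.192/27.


Host bits = 32 - 27 = 5
Total addresses = 2^5 = 32
Usable = total - 2 (network and broadcast)
Usable hosts: 30


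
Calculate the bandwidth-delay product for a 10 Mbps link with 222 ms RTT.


BDP = bandwidth * RTT
= 10 Mbps * 222 ms
= 10 * 1e6 * 222 / 1000 bits
= 2220000 bits
= 277500 bytes
= 270.9961 KB
BDP = 2220000 bits (277500 bytes)


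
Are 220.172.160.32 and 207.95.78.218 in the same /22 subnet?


Mask: 255.255.252.0
220.172.160.32 AND mask = 220.172.160.0
207.95.78.218 AND mask = 207.95.76.0
No, different subnets (220.172.160.0 vs 207.95.76.0)


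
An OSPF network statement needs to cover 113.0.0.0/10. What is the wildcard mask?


Subnet mask: 255.192.0.0
Wildcard = 255.255.255.255 - subnet mask
255 - 255 = 0
255 - 192 = 63
255 - 0 = 255
255 - 0 = 255
Wildcard: 0.63.255.255


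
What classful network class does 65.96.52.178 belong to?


First octet: 65
Binary: 01000001
0xxxxxxx -> Class A (1-126)
Class A, default mask 255.0.0.0 (/8)


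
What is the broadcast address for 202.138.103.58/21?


Network: 202.138.96.0/21
Host bits = 11
Set all host bits to 1:
Broadcast: 202.138.103.255


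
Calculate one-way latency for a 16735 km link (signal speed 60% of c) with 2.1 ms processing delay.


Speed = 0.6 * 3e5 km/s = 180000 km/s
Propagation delay = 16735 / 180000 = 0.093 s = 92.9722 ms
Processing delay = 2.1 ms
Total one-way latency = 95.0722 ms


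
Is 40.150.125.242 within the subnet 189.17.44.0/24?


Subnet network: 189.17.44.0
Test IP AND mask: 40.150.125.0
No, 40.150.125.242 is not in 189.17.44.0/24


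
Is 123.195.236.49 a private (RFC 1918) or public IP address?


RFC 1918 private ranges:
  10.0.0.0/8 (10.0.0.0 - 10.255.255.255)
  172.16.0.0/12 (172.16.0.0 - 172.31.255.255)
  192.168.0.0/16 (192.168.0.0 - 192.168.255.255)
Public (not in any RFC 1918 range)


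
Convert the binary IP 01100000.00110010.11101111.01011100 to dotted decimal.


01100000 = 96
00110010 = 50
11101111 = 239
01011100 = 92
IP: 96.50.239.92


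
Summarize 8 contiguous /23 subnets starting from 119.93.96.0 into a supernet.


Original prefix: /23
Number of subnets: 8 = 2^3
New prefix = 23 - 3 = 20
Supernet: 119.93.96.0/20


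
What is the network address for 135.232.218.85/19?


IP:   10000111.11101000.11011010.01010101
Mask: 11111111.11111111.11100000.00000000
AND operation:
Net:  10000111.11101000.11000000.00000000
Network: 135.232.192.0/19


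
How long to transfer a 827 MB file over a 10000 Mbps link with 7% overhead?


Effective throughput = 10000 * (1 - 7/100) = 9300 Mbps
File size in Mb = 827 * 8 = 6616 Mb
Time = 6616 / 9300
Time = 0.7114 seconds


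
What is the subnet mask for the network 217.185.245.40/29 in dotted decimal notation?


/29 means 29 network bits, 3 host bits
Binary: 11111111111111111111111111111000
Mask: 255.255.255.248


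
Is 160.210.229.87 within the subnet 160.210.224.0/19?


Subnet network: 160.210.224.0
Test IP AND mask: 160.210.224.0
Yes, 160.210.229.87 is in 160.210.224.0/19


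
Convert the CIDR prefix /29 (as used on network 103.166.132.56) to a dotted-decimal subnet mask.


/29 means 29 network bits, 3 host bits
Binary: 11111111111111111111111111111000
Mask: 255.255.255.248


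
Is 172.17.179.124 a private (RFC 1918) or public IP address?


RFC 1918 private ranges:
  10.0.0.0/8 (10.0.0.0 - 10.255.255.255)
  172.16.0.0/12 (172.16.0.0 - 172.31.255.255)
  192.168.0.0/16 (192.168.0.0 - 192.168.255.255)
Private (in 172.16.0.0/12)


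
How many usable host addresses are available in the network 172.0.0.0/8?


Host bits = 32 - 8 = 24
Total addresses = 2^24 = 16777216
Usable = total - 2 (network and broadcast)
Usable hosts: 16777214


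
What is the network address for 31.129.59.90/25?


IP:   00011111.10000001.00111011.01011010
Mask: 11111111.11111111.11111111.10000000
AND operation:
Net:  00011111.10000001.00111011.00000000
Network: 31.129.59.0/25


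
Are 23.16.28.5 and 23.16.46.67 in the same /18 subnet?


Mask: 255.255.192.0
23.16.28.5 AND mask = 23.16.0.0
23.16.46.67 AND mask = 23.16.0.0
Yes, same subnet (23.16.0.0)


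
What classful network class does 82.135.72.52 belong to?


First octet: 82
Binary: 01010010
0xxxxxxx -> Class A (1-126)
Class A, default mask 255.0.0.0 (/8)


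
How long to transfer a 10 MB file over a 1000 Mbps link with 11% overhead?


Effective throughput = 1000 * (1 - 11/100) = 890 Mbps
File size in Mb = 10 * 8 = 80 Mb
Time = 80 / 890
Time = 0.0899 seconds


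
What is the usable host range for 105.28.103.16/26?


Network: 105.28.103.0
Broadcast: 105.28.103.63
First usable = network + 1
Last usable = broadcast - 1
Range: 105.28.103.1 to 105.28.103.62


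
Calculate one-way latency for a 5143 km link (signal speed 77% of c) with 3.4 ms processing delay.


Speed = 0.77 * 3e5 km/s = 231000 km/s
Propagation delay = 5143 / 231000 = 0.0223 s = 22.2641 ms
Processing delay = 3.4 ms
Total one-way latency = 25.6641 ms


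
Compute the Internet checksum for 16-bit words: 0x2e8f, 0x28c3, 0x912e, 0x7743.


Sum all words (with carry folding):
+ 0x2e8f = 0x2e8f
+ 0x28c3 = 0x5752
+ 0x912e = 0xe880
+ 0x7743 = 0x5fc4
One's complement: ~0x5fc4
Checksum = 0xa03b


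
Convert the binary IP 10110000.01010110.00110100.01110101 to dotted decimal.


10110000 = 176
01010110 = 86
00110100 = 52
01110101 = 117
IP: 176.86.52.117


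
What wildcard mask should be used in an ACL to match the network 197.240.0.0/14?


Subnet mask: 255.252.0.0
Wildcard = 255.255.255.255 - subnet mask
255 - 255 = 0
255 - 252 = 3
255 - 0 = 255
255 - 0 = 255
Wildcard: 0.3.255.255


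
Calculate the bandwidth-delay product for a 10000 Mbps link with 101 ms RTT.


BDP = bandwidth * RTT
= 10000 Mbps * 101 ms
= 10000 * 1e6 * 101 / 1000 bits
= 1010000000 bits
= 126250000 bytes
= 123291.0156 KB
BDP = 1010000000 bits (126250000 bytes)


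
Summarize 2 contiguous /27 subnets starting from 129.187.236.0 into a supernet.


Original prefix: /27
Number of subnets: 2 = 2^1
New prefix = 27 - 1 = 26
Supernet: 129.187.236.0/26


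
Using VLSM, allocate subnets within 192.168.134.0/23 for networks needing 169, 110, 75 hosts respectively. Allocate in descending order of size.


169 hosts -> /24 (254 usable): 192.168.134.0/24
110 hosts -> /25 (126 usable): 192.168.135.0/25
75 hosts -> /25 (126 usable): 192.168.135.128/25
Allocation: 192.168.134.0/24 (169 hosts, 254 usable); 192.168.135.0/25 (110 hosts, 126 usable); 192.168.135.128/25 (75 hosts, 126 usable)


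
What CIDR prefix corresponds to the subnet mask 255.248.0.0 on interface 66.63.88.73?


Binary: 11111111.11111000.00000000.00000000
Count leading 1s
Prefix: /13


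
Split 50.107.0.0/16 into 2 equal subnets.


New prefix = 16 + 1 = 17
Each subnet has 32768 addresses
  50.107.0.0/17
  50.107.128.0/17
Subnets: 50.107.0.0/17, 50.107.128.0/17


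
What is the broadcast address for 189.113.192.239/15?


Network: 189.112.0.0/15
Host bits = 17
Set all host bits to 1:
Broadcast: 189.113.255.255


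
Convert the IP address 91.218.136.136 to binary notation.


91 = 01011011
218 = 11011010
136 = 10001000
136 = 10001000
Binary: 01011011.11011010.10001000.10001000


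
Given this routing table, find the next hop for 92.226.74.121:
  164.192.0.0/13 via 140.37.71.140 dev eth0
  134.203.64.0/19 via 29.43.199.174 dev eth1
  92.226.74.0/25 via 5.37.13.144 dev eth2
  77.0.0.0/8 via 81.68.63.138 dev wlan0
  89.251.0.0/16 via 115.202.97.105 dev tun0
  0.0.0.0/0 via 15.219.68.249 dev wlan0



Longest prefix match for 92.226.74.121:
  /13 164.192.0.0: no
  /19 134.203.64.0: no
  /25 92.226.74.0: MATCH
  /8 77.0.0.0: no
  /16 89.251.0.0: no
  /0 0.0.0.0: MATCH
Selected: next-hop 5.37.13.144 via eth2 (matched /25)


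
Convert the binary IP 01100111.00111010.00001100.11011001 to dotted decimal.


01100111 = 103
00111010 = 58
00001100 = 12
11011001 = 217
IP: 103.58.12.217


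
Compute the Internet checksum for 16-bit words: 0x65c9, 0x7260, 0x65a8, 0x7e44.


Sum all words (with carry folding):
+ 0x65c9 = 0x65c9
+ 0x7260 = 0xd829
+ 0x65a8 = 0x3dd2
+ 0x7e44 = 0xbc16
One's complement: ~0xbc16
Checksum = 0x43e9


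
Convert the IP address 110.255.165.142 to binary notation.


110 = 01101110
255 = 11111111
165 = 10100101
142 = 10001110
Binary: 01101110.11111111.10100101.10001110


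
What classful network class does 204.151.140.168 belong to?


First octet: 204
Binary: 11001100
110xxxxx -> Class C (192-223)
Class C, default mask 255.255.255.0 (/24)


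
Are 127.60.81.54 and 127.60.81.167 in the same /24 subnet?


Mask: 255.255.255.0
127.60.81.54 AND mask = 127.60.81.0
127.60.81.167 AND mask = 127.60.81.0
Yes, same subnet (127.60.81.0)


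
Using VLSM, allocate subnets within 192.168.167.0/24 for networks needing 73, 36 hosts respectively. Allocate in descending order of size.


73 hosts -> /25 (126 usable): 192.168.167.0/25
36 hosts -> /26 (62 usable): 192.168.167.128/26
Allocation: 192.168.167.0/25 (73 hosts, 126 usable); 192.168.167.128/26 (36 hosts, 62 usable)


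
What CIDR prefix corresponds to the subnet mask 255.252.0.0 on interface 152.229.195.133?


Binary: 11111111.11111100.00000000.00000000
Count leading 1s
Prefix: /14


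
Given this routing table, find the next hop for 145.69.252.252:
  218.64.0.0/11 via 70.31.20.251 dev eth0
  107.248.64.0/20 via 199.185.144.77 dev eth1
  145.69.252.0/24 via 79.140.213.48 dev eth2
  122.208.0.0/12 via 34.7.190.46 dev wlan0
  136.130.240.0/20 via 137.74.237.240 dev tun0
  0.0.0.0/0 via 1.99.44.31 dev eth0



Longest prefix match for 145.69.252.252:
  /11 218.64.0.0: no
  /20 107.248.64.0: no
  /24 145.69.252.0: MATCH
  /12 122.208.0.0: no
  /20 136.130.240.0: no
  /0 0.0.0.0: MATCH
Selected: next-hop 79.140.213.48 via eth2 (matched /24)


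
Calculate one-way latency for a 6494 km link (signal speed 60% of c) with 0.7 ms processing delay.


Speed = 0.6 * 3e5 km/s = 180000 km/s
Propagation delay = 6494 / 180000 = 0.0361 s = 36.0778 ms
Processing delay = 0.7 ms
Total one-way latency = 36.7778 ms


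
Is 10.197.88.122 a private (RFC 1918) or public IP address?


RFC 1918 private ranges:
  10.0.0.0/8 (10.0.0.0 - 10.255.255.255)
  172.16.0.0/12 (172.16.0.0 - 172.31.255.255)
  192.168.0.0/16 (192.168.0.0 - 192.168.255.255)
Private (in 10.0.0.0/8)


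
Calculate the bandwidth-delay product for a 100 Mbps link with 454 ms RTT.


BDP = bandwidth * RTT
= 100 Mbps * 454 ms
= 100 * 1e6 * 454 / 1000 bits
= 45400000 bits
= 5675000 bytes
= 5541.9922 KB
BDP = 45400000 bits (5675000 bytes)


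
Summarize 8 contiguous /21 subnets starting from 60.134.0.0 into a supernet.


Original prefix: /21
Number of subnets: 8 = 2^3
New prefix = 21 - 3 = 18
Supernet: 60.134.0.0/18


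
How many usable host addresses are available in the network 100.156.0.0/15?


Host bits = 32 - 15 = 17
Total addresses = 2^17 = 131072
Usable = total - 2 (network and broadcast)
Usable hosts: 131070


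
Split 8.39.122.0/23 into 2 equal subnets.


New prefix = 23 + 1 = 24
Each subnet has 256 addresses
  8.39.122.0/24
  8.39.123.0/24
Subnets: 8.39.122.0/24, 8.39.123.0/24


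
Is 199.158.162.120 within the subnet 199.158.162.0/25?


Subnet network: 199.158.162.0
Test IP AND mask: 199.158.162.0
Yes, 199.158.162.120 is in 199.158.162.0/25


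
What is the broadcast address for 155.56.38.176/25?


Network: 155.56.38.128/25
Host bits = 7
Set all host bits to 1:
Broadcast: 155.56.38.255


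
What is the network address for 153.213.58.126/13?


IP:   10011001.11010101.00111010.01111110
Mask: 11111111.11111000.00000000.00000000
AND operation:
Net:  10011001.11010000.00000000.00000000
Network: 153.208.0.0/13


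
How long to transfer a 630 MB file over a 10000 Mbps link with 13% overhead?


Effective throughput = 10000 * (1 - 13/100) = 8700 Mbps
File size in Mb = 630 * 8 = 5040 Mb
Time = 5040 / 8700
Time = 0.5793 seconds


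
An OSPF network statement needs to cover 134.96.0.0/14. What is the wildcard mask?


Subnet mask: 255.252.0.0
Wildcard = 255.255.255.255 - subnet mask
255 - 255 = 0
255 - 252 = 3
255 - 0 = 255
255 - 0 = 255
Wildcard: 0.3.255.255


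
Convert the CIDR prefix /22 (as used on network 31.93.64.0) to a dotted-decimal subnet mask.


/22 means 22 network bits, 10 host bits
Binary: 11111111111111111111110000000000
Mask: 255.255.252.0


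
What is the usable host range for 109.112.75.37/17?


Network: 109.112.0.0
Broadcast: 109.112.127.255
First usable = network + 1
Last usable = broadcast - 1
Range: 109.112.0.1 to 109.112.127.254


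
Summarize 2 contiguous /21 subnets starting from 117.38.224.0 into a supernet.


Original prefix: /21
Number of subnets: 2 = 2^1
New prefix = 21 - 1 = 20
Supernet: 117.38.224.0/20


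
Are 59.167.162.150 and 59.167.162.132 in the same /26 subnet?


Mask: 255.255.255.192
59.167.162.150 AND mask = 59.167.162.128
59.167.162.132 AND mask = 59.167.162.128
Yes, same subnet (59.167.162.128)


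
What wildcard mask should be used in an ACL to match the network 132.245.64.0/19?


Subnet mask: 255.255.224.0
Wildcard = 255.255.255.255 - subnet mask
255 - 255 = 0
255 - 255 = 0
255 - 224 = 31
255 - 0 = 255
Wildcard: 0.0.31.255


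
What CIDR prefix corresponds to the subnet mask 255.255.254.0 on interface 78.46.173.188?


Binary: 11111111.11111111.11111110.00000000
Count leading 1s
Prefix: /23


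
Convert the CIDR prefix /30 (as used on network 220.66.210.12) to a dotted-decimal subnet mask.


/30 means 30 network bits, 2 host bits
Binary: 11111111111111111111111111111100
Mask: 255.255.255.252


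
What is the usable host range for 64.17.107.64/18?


Network: 64.17.64.0
Broadcast: 64.17.127.255
First usable = network + 1
Last usable = broadcast - 1
Range: 64.17.64.1 to 64.17.127.254


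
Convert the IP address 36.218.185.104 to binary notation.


36 = 00100100
218 = 11011010
185 = 10111001
104 = 01101000
Binary: 00100100.11011010.10111001.01101000


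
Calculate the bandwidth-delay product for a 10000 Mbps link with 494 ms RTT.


BDP = bandwidth * RTT
= 10000 Mbps * 494 ms
= 10000 * 1e6 * 494 / 1000 bits
= 4940000000 bits
= 617500000 bytes
= 603027.3438 KB
BDP = 4940000000 bits (617500000 bytes)


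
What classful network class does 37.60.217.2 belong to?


First octet: 37
Binary: 00100101
0xxxxxxx -> Class A (1-126)
Class A, default mask 255.0.0.0 (/8)


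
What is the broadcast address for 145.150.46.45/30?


Network: 145.150.46.44/30
Host bits = 2
Set all host bits to 1:
Broadcast: 145.150.46.47


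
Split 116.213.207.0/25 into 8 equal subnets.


New prefix = 25 + 3 = 28
Each subnet has 16 addresses
  116.213.207.0/28
  116.213.207.16/28
  116.213.207.32/28
  116.213.207.48/28
  116.213.207.64/28
  116.213.207.80/28
  116.213.207.96/28
  116.213.207.112/28
Subnets: 116.213.207.0/28, 116.213.207.16/28, 116.213.207.32/28, 116.213.207.48/28, 116.213.207.64/28, 116.213.207.80/28, 116.213.207.96/28, 116.213.207.112/28


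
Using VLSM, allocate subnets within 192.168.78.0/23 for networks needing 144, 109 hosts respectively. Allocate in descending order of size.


144 hosts -> /24 (254 usable): 192.168.78.0/24
109 hosts -> /25 (126 usable): 192.168.79.0/25
Allocation: 192.168.78.0/24 (144 hosts, 254 usable); 192.168.79.0/25 (109 hosts, 126 usable)


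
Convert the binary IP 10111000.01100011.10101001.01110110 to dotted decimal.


10111000 = 184
01100011 = 99
10101001 = 169
01110110 = 118
IP: 184.99.169.118


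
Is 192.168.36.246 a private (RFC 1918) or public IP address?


RFC 1918 private ranges:
  10.0.0.0/8 (10.0.0.0 - 10.255.255.255)
  172.16.0.0/12 (172.16.0.0 - 172.31.255.255)
  192.168.0.0/16 (192.168.0.0 - 192.168.255.255)
Private (in 192.168.0.0/16)


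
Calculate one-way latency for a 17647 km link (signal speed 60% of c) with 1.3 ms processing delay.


Speed = 0.6 * 3e5 km/s = 180000 km/s
Propagation delay = 17647 / 180000 = 0.098 s = 98.0389 ms
Processing delay = 1.3 ms
Total one-way latency = 99.3389 ms


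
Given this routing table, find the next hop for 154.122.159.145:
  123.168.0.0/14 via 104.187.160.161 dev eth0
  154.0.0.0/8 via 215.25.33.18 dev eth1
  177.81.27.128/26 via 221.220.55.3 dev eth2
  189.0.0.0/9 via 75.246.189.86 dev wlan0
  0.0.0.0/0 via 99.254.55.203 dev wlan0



Longest prefix match for 154.122.159.145:
  /14 123.168.0.0: no
  /8 154.0.0.0: MATCH
  /26 177.81.27.128: no
  /9 189.0.0.0: no
  /0 0.0.0.0: MATCH
Selected: next-hop 215.25.33.18 via eth1 (matched /8)


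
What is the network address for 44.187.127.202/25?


IP:   00101100.10111011.01111111.11001010
Mask: 11111111.11111111.11111111.10000000
AND operation:
Net:  00101100.10111011.01111111.10000000
Network: 44.187.127.128/25


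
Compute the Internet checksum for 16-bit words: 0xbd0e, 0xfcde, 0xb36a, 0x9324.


Sum all words (with carry folding):
+ 0xbd0e = 0xbd0e
+ 0xfcde = 0xb9ed
+ 0xb36a = 0x6d58
+ 0x9324 = 0x007d
One's complement: ~0x007d
Checksum = 0xff82


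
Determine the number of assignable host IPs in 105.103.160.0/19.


Host bits = 32 - 19 = 13
Total addresses = 2^13 = 8192
Usable = total - 2 (network and broadcast)
Usable hosts: 8190


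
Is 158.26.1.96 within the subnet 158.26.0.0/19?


Subnet network: 158.26.0.0
Test IP AND mask: 158.26.0.0
Yes, 158.26.1.96 is in 158.26.0.0/19


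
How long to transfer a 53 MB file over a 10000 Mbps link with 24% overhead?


Effective throughput = 10000 * (1 - 24/100) = 7600 Mbps
File size in Mb = 53 * 8 = 424 Mb
Time = 424 / 7600
Time = 0.0558 seconds


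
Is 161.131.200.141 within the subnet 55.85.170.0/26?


Subnet network: 55.85.170.0
Test IP AND mask: 161.131.200.128
No, 161.131.200.141 is not in 55.85.170.0/26


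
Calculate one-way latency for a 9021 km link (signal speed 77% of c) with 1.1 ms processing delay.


Speed = 0.77 * 3e5 km/s = 231000 km/s
Propagation delay = 9021 / 231000 = 0.0391 s = 39.0519 ms
Processing delay = 1.1 ms
Total one-way latency = 40.1519 ms


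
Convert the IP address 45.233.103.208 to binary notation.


45 = 00101101
233 = 11101001
103 = 01100111
208 = 11010000
Binary: 00101101.11101001.01100111.11010000


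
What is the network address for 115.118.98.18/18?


IP:   01110011.01110110.01100010.00010010
Mask: 11111111.11111111.11000000.00000000
AND operation:
Net:  01110011.01110110.01000000.00000000
Network: 115.118.64.0/18


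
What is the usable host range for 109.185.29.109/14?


Network: 109.184.0.0
Broadcast: 109.187.255.255
First usable = network + 1
Last usable = broadcast - 1
Range: 109.184.0.1 to 109.187.255.254


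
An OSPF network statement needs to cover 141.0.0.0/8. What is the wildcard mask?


Subnet mask: 255.0.0.0
Wildcard = 255.255.255.255 - subnet mask
255 - 255 = 0
255 - 0 = 255
255 - 0 = 255
255 - 0 = 255
Wildcard: 0.255.255.255


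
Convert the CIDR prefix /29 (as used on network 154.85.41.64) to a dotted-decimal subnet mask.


/29 means 29 network bits, 3 host bits
Binary: 11111111111111111111111111111000
Mask: 255.255.255.248


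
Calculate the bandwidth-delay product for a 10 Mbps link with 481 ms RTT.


BDP = bandwidth * RTT
= 10 Mbps * 481 ms
= 10 * 1e6 * 481 / 1000 bits
= 4810000 bits
= 601250 bytes
= 587.1582 KB
BDP = 4810000 bits (601250 bytes)


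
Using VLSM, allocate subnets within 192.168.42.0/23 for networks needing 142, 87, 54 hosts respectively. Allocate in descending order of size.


142 hosts -> /24 (254 usable): 192.168.42.0/24
87 hosts -> /25 (126 usable): 192.168.43.0/25
54 hosts -> /26 (62 usable): 192.168.43.128/26
Allocation: 192.168.42.0/24 (142 hosts, 254 usable); 192.168.43.0/25 (87 hosts, 126 usable); 192.168.43.128/26 (54 hosts, 62 usable)
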